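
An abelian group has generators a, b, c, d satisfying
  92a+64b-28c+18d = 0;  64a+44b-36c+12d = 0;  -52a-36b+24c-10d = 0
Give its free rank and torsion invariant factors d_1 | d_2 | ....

Answer: M ≅ ℤ^1 ⊕ ℤ/2 ⊕ ℤ/4 ⊕ ℤ/8

Derivation:
rank_ℚ(R)=3; free=4−3=1
SNF(R) diag = [2, 4, 8] → torsion [2, 4, 8]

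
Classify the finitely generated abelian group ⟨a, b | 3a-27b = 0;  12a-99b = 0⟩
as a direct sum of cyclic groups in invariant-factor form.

rank_ℚ(R)=2; free=2−2=0
SNF(R) diag = [3, 9] → torsion [3, 9]

Answer: M ≅ ℤ/3 ⊕ ℤ/9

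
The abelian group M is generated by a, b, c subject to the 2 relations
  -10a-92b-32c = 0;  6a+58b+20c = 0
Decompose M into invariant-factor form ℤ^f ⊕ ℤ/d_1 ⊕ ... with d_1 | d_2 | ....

Answer: M ≅ ℤ^1 ⊕ ℤ/2 ⊕ ℤ/2

Derivation:
rank_ℚ(R)=2; free=3−2=1
SNF(R) diag = [2, 2] → torsion [2, 2]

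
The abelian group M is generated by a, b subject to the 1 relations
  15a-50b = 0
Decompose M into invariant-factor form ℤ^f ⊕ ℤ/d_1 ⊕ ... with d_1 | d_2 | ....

rank_ℚ(R)=1; free=2−1=1
SNF(R) diag = [5] → torsion [5]

Answer: M ≅ ℤ^1 ⊕ ℤ/5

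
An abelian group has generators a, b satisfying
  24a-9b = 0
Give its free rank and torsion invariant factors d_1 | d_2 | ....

rank_ℚ(R)=1; free=2−1=1
SNF(R) diag = [3] → torsion [3]

Answer: M ≅ ℤ^1 ⊕ ℤ/3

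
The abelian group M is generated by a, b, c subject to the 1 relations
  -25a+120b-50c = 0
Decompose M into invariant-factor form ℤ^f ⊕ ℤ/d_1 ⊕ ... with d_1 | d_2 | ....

rank_ℚ(R)=1; free=3−1=2
SNF(R) diag = [5] → torsion [5]

Answer: M ≅ ℤ^2 ⊕ ℤ/5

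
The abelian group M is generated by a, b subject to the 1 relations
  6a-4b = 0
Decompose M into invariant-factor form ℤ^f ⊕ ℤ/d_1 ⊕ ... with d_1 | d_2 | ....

Answer: M ≅ ℤ^1 ⊕ ℤ/2

Derivation:
rank_ℚ(R)=1; free=2−1=1
SNF(R) diag = [2] → torsion [2]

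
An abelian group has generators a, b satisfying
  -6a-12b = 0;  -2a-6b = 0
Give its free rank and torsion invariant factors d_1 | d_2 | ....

rank_ℚ(R)=2; free=2−2=0
SNF(R) diag = [2, 6] → torsion [2, 6]

Answer: M ≅ ℤ/2 ⊕ ℤ/6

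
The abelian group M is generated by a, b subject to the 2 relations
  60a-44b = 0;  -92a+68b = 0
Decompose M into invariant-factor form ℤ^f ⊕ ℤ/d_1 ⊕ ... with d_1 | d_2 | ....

Answer: M ≅ ℤ/4 ⊕ ℤ/8

Derivation:
rank_ℚ(R)=2; free=2−2=0
SNF(R) diag = [4, 8] → torsion [4, 8]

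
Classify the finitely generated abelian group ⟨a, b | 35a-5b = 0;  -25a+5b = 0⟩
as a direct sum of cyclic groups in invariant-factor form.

Answer: M ≅ ℤ/5 ⊕ ℤ/10

Derivation:
rank_ℚ(R)=2; free=2−2=0
SNF(R) diag = [5, 10] → torsion [5, 10]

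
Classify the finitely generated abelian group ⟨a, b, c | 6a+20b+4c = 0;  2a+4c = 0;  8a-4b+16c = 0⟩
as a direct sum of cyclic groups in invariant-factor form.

rank_ℚ(R)=3; free=3−3=0
SNF(R) diag = [2, 4, 8] → torsion [2, 4, 8]

Answer: M ≅ ℤ/2 ⊕ ℤ/4 ⊕ ℤ/8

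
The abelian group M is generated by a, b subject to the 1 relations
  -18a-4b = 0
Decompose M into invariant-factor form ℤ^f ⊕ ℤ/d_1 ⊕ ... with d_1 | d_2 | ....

Answer: M ≅ ℤ^1 ⊕ ℤ/2

Derivation:
rank_ℚ(R)=1; free=2−1=1
SNF(R) diag = [2] → torsion [2]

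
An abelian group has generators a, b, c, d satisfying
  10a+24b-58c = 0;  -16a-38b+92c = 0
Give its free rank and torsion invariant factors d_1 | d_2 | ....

Answer: M ≅ ℤ^2 ⊕ ℤ/2 ⊕ ℤ/2

Derivation:
rank_ℚ(R)=2; free=4−2=2
SNF(R) diag = [2, 2] → torsion [2, 2]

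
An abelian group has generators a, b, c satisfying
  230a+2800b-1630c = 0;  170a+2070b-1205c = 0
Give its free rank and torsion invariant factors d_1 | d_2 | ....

Answer: M ≅ ℤ^1 ⊕ ℤ/5 ⊕ ℤ/10

Derivation:
rank_ℚ(R)=2; free=3−2=1
SNF(R) diag = [5, 10] → torsion [5, 10]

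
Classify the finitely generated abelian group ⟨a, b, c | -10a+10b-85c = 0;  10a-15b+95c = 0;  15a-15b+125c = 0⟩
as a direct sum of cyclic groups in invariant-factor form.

Answer: M ≅ ℤ/5 ⊕ ℤ/5 ⊕ ℤ/5

Derivation:
rank_ℚ(R)=3; free=3−3=0
SNF(R) diag = [5, 5, 5] → torsion [5, 5, 5]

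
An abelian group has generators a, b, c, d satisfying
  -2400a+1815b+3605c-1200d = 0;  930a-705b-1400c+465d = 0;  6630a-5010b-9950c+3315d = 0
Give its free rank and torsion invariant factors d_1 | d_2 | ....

rank_ℚ(R)=3; free=4−3=1
SNF(R) diag = [5, 15, 45] → torsion [5, 15, 45]

Answer: M ≅ ℤ^1 ⊕ ℤ/5 ⊕ ℤ/15 ⊕ ℤ/45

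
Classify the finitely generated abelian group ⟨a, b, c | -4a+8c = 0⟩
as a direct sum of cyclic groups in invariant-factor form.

Answer: M ≅ ℤ^2 ⊕ ℤ/4

Derivation:
rank_ℚ(R)=1; free=3−1=2
SNF(R) diag = [4] → torsion [4]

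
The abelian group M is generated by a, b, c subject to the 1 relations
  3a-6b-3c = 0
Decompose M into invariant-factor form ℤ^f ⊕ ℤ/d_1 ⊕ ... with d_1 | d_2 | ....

Answer: M ≅ ℤ^2 ⊕ ℤ/3

Derivation:
rank_ℚ(R)=1; free=3−1=2
SNF(R) diag = [3] → torsion [3]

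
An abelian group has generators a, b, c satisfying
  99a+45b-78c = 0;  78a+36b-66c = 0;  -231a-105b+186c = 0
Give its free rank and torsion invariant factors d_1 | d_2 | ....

rank_ℚ(R)=3; free=3−3=0
SNF(R) diag = [3, 6, 12] → torsion [3, 6, 12]

Answer: M ≅ ℤ/3 ⊕ ℤ/6 ⊕ ℤ/12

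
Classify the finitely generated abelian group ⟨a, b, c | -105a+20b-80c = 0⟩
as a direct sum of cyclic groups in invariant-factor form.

rank_ℚ(R)=1; free=3−1=2
SNF(R) diag = [5] → torsion [5]

Answer: M ≅ ℤ^2 ⊕ ℤ/5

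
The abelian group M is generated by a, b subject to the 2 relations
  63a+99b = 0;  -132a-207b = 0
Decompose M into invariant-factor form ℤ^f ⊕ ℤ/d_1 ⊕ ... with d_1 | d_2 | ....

rank_ℚ(R)=2; free=2−2=0
SNF(R) diag = [3, 9] → torsion [3, 9]

Answer: M ≅ ℤ/3 ⊕ ℤ/9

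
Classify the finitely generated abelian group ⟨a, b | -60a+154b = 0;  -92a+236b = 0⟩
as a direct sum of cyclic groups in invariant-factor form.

rank_ℚ(R)=2; free=2−2=0
SNF(R) diag = [2, 4] → torsion [2, 4]

Answer: M ≅ ℤ/2 ⊕ ℤ/4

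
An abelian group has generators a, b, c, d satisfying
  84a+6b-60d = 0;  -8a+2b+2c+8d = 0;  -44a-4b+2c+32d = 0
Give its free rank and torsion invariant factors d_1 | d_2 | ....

rank_ℚ(R)=3; free=4−3=1
SNF(R) diag = [2, 6, 12] → torsion [2, 6, 12]

Answer: M ≅ ℤ^1 ⊕ ℤ/2 ⊕ ℤ/6 ⊕ ℤ/12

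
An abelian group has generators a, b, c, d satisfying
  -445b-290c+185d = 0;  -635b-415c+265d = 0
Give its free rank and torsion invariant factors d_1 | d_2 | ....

rank_ℚ(R)=2; free=4−2=2
SNF(R) diag = [5, 15] → torsion [5, 15]

Answer: M ≅ ℤ^2 ⊕ ℤ/5 ⊕ ℤ/15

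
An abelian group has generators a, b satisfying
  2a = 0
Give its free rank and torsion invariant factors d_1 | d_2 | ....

rank_ℚ(R)=1; free=2−1=1
SNF(R) diag = [2] → torsion [2]

Answer: M ≅ ℤ^1 ⊕ ℤ/2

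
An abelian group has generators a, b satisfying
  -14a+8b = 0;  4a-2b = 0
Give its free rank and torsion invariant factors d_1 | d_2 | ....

Answer: M ≅ ℤ/2 ⊕ ℤ/2

Derivation:
rank_ℚ(R)=2; free=2−2=0
SNF(R) diag = [2, 2] → torsion [2, 2]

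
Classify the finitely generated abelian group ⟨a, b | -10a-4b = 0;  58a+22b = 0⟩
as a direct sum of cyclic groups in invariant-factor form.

rank_ℚ(R)=2; free=2−2=0
SNF(R) diag = [2, 6] → torsion [2, 6]

Answer: M ≅ ℤ/2 ⊕ ℤ/6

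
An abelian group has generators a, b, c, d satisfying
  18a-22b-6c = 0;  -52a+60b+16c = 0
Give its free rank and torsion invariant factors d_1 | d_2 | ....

Answer: M ≅ ℤ^2 ⊕ ℤ/2 ⊕ ℤ/4

Derivation:
rank_ℚ(R)=2; free=4−2=2
SNF(R) diag = [2, 4] → torsion [2, 4]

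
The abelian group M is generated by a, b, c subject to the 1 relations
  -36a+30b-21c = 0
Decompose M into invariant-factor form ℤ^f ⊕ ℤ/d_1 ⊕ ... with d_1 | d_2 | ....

Answer: M ≅ ℤ^2 ⊕ ℤ/3

Derivation:
rank_ℚ(R)=1; free=3−1=2
SNF(R) diag = [3] → torsion [3]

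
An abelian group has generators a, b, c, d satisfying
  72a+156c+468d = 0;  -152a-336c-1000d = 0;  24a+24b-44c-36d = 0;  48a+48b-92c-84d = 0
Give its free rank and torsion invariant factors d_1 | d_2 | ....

Answer: M ≅ ℤ/4 ⊕ ℤ/8 ⊕ ℤ/24 ⊕ ℤ/72

Derivation:
rank_ℚ(R)=4; free=4−4=0
SNF(R) diag = [4, 8, 24, 72] → torsion [4, 8, 24, 72]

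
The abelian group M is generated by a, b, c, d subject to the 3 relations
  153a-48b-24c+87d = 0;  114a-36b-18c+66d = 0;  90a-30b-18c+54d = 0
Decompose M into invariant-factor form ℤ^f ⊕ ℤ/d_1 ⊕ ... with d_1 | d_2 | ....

rank_ℚ(R)=3; free=4−3=1
SNF(R) diag = [3, 6, 6] → torsion [3, 6, 6]

Answer: M ≅ ℤ^1 ⊕ ℤ/3 ⊕ ℤ/6 ⊕ ℤ/6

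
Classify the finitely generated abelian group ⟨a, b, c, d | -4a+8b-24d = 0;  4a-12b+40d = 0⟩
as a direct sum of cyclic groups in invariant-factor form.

rank_ℚ(R)=2; free=4−2=2
SNF(R) diag = [4, 4] → torsion [4, 4]

Answer: M ≅ ℤ^2 ⊕ ℤ/4 ⊕ ℤ/4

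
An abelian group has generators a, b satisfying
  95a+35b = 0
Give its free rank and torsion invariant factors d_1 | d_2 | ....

Answer: M ≅ ℤ^1 ⊕ ℤ/5

Derivation:
rank_ℚ(R)=1; free=2−1=1
SNF(R) diag = [5] → torsion [5]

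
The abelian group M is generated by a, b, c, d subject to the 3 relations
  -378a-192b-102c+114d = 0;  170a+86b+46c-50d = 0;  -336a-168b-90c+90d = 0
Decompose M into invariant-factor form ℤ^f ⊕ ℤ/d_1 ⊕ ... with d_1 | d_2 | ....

rank_ℚ(R)=3; free=4−3=1
SNF(R) diag = [2, 6, 18] → torsion [2, 6, 18]

Answer: M ≅ ℤ^1 ⊕ ℤ/2 ⊕ ℤ/6 ⊕ ℤ/18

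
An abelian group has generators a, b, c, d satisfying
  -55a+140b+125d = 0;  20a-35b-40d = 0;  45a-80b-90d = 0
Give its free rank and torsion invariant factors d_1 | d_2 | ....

Answer: M ≅ ℤ^1 ⊕ ℤ/5 ⊕ ℤ/5 ⊕ ℤ/15

Derivation:
rank_ℚ(R)=3; free=4−3=1
SNF(R) diag = [5, 5, 15] → torsion [5, 5, 15]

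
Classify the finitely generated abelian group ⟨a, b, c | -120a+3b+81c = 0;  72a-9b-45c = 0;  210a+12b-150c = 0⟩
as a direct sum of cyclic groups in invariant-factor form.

rank_ℚ(R)=3; free=3−3=0
SNF(R) diag = [3, 6, 18] → torsion [3, 6, 18]

Answer: M ≅ ℤ/3 ⊕ ℤ/6 ⊕ ℤ/18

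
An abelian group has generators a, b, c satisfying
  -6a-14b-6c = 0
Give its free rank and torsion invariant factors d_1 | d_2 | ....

rank_ℚ(R)=1; free=3−1=2
SNF(R) diag = [2] → torsion [2]

Answer: M ≅ ℤ^2 ⊕ ℤ/2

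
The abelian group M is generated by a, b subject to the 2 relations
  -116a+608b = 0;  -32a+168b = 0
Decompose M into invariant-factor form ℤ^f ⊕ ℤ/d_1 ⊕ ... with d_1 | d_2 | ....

rank_ℚ(R)=2; free=2−2=0
SNF(R) diag = [4, 8] → torsion [4, 8]

Answer: M ≅ ℤ/4 ⊕ ℤ/8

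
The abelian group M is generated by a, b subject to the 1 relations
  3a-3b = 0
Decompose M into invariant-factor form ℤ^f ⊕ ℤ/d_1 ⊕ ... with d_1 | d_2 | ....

rank_ℚ(R)=1; free=2−1=1
SNF(R) diag = [3] → torsion [3]

Answer: M ≅ ℤ^1 ⊕ ℤ/3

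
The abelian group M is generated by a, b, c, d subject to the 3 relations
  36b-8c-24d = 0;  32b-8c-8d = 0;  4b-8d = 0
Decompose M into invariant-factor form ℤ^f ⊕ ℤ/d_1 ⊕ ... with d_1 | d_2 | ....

Answer: M ≅ ℤ^1 ⊕ ℤ/4 ⊕ ℤ/8 ⊕ ℤ/8

Derivation:
rank_ℚ(R)=3; free=4−3=1
SNF(R) diag = [4, 8, 8] → torsion [4, 8, 8]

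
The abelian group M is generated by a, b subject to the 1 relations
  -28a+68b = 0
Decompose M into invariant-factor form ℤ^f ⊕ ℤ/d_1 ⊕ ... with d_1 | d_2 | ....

Answer: M ≅ ℤ^1 ⊕ ℤ/4

Derivation:
rank_ℚ(R)=1; free=2−1=1
SNF(R) diag = [4] → torsion [4]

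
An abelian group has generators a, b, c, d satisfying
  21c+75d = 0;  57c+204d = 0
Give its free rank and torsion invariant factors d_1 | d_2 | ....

Answer: M ≅ ℤ^2 ⊕ ℤ/3 ⊕ ℤ/3

Derivation:
rank_ℚ(R)=2; free=4−2=2
SNF(R) diag = [3, 3] → torsion [3, 3]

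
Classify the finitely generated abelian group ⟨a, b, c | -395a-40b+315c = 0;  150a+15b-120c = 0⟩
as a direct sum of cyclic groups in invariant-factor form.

rank_ℚ(R)=2; free=3−2=1
SNF(R) diag = [5, 15] → torsion [5, 15]

Answer: M ≅ ℤ^1 ⊕ ℤ/5 ⊕ ℤ/15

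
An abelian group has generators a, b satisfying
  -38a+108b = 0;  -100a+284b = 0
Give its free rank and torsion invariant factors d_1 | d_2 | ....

rank_ℚ(R)=2; free=2−2=0
SNF(R) diag = [2, 4] → torsion [2, 4]

Answer: M ≅ ℤ/2 ⊕ ℤ/4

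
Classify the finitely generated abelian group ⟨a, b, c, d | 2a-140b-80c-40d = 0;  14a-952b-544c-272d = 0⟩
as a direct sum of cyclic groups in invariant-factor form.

rank_ℚ(R)=2; free=4−2=2
SNF(R) diag = [2, 4] → torsion [2, 4]

Answer: M ≅ ℤ^2 ⊕ ℤ/2 ⊕ ℤ/4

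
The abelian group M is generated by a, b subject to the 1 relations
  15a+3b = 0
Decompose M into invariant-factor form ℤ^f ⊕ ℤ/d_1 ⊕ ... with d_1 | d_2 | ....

rank_ℚ(R)=1; free=2−1=1
SNF(R) diag = [3] → torsion [3]

Answer: M ≅ ℤ^1 ⊕ ℤ/3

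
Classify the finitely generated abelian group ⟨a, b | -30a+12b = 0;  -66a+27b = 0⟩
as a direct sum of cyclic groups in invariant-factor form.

rank_ℚ(R)=2; free=2−2=0
SNF(R) diag = [3, 6] → torsion [3, 6]

Answer: M ≅ ℤ/3 ⊕ ℤ/6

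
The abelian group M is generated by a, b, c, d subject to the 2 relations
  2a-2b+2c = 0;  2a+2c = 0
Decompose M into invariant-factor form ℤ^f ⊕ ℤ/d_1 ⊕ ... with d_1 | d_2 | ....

rank_ℚ(R)=2; free=4−2=2
SNF(R) diag = [2, 2] → torsion [2, 2]

Answer: M ≅ ℤ^2 ⊕ ℤ/2 ⊕ ℤ/2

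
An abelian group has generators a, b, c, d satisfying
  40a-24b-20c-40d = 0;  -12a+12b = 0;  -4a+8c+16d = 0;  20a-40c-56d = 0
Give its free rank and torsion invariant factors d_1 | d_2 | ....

Answer: M ≅ ℤ/4 ⊕ ℤ/12 ⊕ ℤ/12 ⊕ ℤ/24

Derivation:
rank_ℚ(R)=4; free=4−4=0
SNF(R) diag = [4, 12, 12, 24] → torsion [4, 12, 12, 24]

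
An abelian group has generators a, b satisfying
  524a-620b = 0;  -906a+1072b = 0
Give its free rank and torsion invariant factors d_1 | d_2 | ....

rank_ℚ(R)=2; free=2−2=0
SNF(R) diag = [2, 4] → torsion [2, 4]

Answer: M ≅ ℤ/2 ⊕ ℤ/4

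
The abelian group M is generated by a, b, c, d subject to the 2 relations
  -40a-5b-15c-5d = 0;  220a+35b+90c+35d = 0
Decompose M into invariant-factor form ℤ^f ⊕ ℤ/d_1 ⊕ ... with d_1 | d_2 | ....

rank_ℚ(R)=2; free=4−2=2
SNF(R) diag = [5, 15] → torsion [5, 15]

Answer: M ≅ ℤ^2 ⊕ ℤ/5 ⊕ ℤ/15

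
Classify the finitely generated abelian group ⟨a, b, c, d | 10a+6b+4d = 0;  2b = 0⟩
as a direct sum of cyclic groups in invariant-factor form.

rank_ℚ(R)=2; free=4−2=2
SNF(R) diag = [2, 2] → torsion [2, 2]

Answer: M ≅ ℤ^2 ⊕ ℤ/2 ⊕ ℤ/2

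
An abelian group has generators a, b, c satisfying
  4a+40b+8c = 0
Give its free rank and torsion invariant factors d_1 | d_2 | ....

Answer: M ≅ ℤ^2 ⊕ ℤ/4

Derivation:
rank_ℚ(R)=1; free=3−1=2
SNF(R) diag = [4] → torsion [4]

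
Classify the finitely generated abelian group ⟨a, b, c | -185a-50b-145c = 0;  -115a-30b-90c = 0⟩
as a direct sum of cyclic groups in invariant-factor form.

rank_ℚ(R)=2; free=3−2=1
SNF(R) diag = [5, 5] → torsion [5, 5]

Answer: M ≅ ℤ^1 ⊕ ℤ/5 ⊕ ℤ/5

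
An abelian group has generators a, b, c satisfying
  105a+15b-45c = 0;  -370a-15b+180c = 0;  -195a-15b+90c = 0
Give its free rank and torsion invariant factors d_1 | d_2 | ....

rank_ℚ(R)=3; free=3−3=0
SNF(R) diag = [5, 15, 45] → torsion [5, 15, 45]

Answer: M ≅ ℤ/5 ⊕ ℤ/15 ⊕ ℤ/45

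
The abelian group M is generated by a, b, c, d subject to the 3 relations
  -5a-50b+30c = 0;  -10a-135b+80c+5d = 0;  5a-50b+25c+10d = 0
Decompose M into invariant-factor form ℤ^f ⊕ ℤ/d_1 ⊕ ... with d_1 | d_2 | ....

Answer: M ≅ ℤ^1 ⊕ ℤ/5 ⊕ ℤ/5 ⊕ ℤ/15

Derivation:
rank_ℚ(R)=3; free=4−3=1
SNF(R) diag = [5, 5, 15] → torsion [5, 5, 15]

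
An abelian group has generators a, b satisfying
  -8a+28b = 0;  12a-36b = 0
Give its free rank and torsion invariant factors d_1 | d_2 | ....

Answer: M ≅ ℤ/4 ⊕ ℤ/12

Derivation:
rank_ℚ(R)=2; free=2−2=0
SNF(R) diag = [4, 12] → torsion [4, 12]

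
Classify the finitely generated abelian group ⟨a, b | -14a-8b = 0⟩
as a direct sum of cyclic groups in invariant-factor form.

rank_ℚ(R)=1; free=2−1=1
SNF(R) diag = [2] → torsion [2]

Answer: M ≅ ℤ^1 ⊕ ℤ/2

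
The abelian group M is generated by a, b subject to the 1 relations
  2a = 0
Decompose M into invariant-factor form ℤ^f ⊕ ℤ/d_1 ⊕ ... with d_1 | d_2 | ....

rank_ℚ(R)=1; free=2−1=1
SNF(R) diag = [2] → torsion [2]

Answer: M ≅ ℤ^1 ⊕ ℤ/2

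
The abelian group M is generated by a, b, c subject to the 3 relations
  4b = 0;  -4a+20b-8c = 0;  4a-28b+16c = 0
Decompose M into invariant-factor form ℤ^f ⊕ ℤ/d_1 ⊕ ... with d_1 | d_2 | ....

rank_ℚ(R)=3; free=3−3=0
SNF(R) diag = [4, 4, 8] → torsion [4, 4, 8]

Answer: M ≅ ℤ/4 ⊕ ℤ/4 ⊕ ℤ/8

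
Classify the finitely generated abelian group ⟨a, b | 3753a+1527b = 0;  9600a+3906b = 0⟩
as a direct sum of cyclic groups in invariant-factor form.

rank_ℚ(R)=2; free=2−2=0
SNF(R) diag = [3, 6] → torsion [3, 6]

Answer: M ≅ ℤ/3 ⊕ ℤ/6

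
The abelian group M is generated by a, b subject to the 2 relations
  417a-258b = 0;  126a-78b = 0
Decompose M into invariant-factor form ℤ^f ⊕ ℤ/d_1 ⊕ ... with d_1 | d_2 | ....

Answer: M ≅ ℤ/3 ⊕ ℤ/6

Derivation:
rank_ℚ(R)=2; free=2−2=0
SNF(R) diag = [3, 6] → torsion [3, 6]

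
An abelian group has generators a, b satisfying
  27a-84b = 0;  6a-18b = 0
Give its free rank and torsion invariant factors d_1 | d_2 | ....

rank_ℚ(R)=2; free=2−2=0
SNF(R) diag = [3, 6] → torsion [3, 6]

Answer: M ≅ ℤ/3 ⊕ ℤ/6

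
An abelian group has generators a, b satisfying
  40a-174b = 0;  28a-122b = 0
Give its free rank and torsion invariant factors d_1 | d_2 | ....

Answer: M ≅ ℤ/2 ⊕ ℤ/4

Derivation:
rank_ℚ(R)=2; free=2−2=0
SNF(R) diag = [2, 4] → torsion [2, 4]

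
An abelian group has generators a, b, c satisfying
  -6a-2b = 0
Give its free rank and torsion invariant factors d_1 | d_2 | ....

Answer: M ≅ ℤ^2 ⊕ ℤ/2

Derivation:
rank_ℚ(R)=1; free=3−1=2
SNF(R) diag = [2] → torsion [2]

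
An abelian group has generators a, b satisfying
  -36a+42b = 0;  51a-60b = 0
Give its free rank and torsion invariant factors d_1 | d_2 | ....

rank_ℚ(R)=2; free=2−2=0
SNF(R) diag = [3, 6] → torsion [3, 6]

Answer: M ≅ ℤ/3 ⊕ ℤ/6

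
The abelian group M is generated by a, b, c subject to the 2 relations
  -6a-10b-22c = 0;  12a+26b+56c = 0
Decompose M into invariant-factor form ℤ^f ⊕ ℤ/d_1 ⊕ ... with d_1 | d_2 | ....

Answer: M ≅ ℤ^1 ⊕ ℤ/2 ⊕ ℤ/6

Derivation:
rank_ℚ(R)=2; free=3−2=1
SNF(R) diag = [2, 6] → torsion [2, 6]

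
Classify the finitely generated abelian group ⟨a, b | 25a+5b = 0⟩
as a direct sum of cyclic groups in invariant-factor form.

Answer: M ≅ ℤ^1 ⊕ ℤ/5

Derivation:
rank_ℚ(R)=1; free=2−1=1
SNF(R) diag = [5] → torsion [5]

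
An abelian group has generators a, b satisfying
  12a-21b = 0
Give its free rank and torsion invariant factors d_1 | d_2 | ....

rank_ℚ(R)=1; free=2−1=1
SNF(R) diag = [3] → torsion [3]

Answer: M ≅ ℤ^1 ⊕ ℤ/3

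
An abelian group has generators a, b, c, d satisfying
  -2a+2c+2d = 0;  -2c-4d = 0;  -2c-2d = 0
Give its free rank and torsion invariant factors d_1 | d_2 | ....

Answer: M ≅ ℤ^1 ⊕ ℤ/2 ⊕ ℤ/2 ⊕ ℤ/2

Derivation:
rank_ℚ(R)=3; free=4−3=1
SNF(R) diag = [2, 2, 2] → torsion [2, 2, 2]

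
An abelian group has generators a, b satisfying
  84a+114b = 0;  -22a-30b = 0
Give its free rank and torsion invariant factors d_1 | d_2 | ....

Answer: M ≅ ℤ/2 ⊕ ℤ/6

Derivation:
rank_ℚ(R)=2; free=2−2=0
SNF(R) diag = [2, 6] → torsion [2, 6]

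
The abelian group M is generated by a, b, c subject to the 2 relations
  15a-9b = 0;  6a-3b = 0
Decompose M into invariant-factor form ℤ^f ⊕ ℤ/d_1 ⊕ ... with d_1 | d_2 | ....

rank_ℚ(R)=2; free=3−2=1
SNF(R) diag = [3, 3] → torsion [3, 3]

Answer: M ≅ ℤ^1 ⊕ ℤ/3 ⊕ ℤ/3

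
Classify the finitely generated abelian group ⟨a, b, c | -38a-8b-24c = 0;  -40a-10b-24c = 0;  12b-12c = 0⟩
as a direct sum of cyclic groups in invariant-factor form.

rank_ℚ(R)=3; free=3−3=0
SNF(R) diag = [2, 6, 12] → torsion [2, 6, 12]

Answer: M ≅ ℤ/2 ⊕ ℤ/6 ⊕ ℤ/12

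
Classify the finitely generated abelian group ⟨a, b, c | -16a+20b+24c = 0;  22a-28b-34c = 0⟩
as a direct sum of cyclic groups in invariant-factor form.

Answer: M ≅ ℤ^1 ⊕ ℤ/2 ⊕ ℤ/4

Derivation:
rank_ℚ(R)=2; free=3−2=1
SNF(R) diag = [2, 4] → torsion [2, 4]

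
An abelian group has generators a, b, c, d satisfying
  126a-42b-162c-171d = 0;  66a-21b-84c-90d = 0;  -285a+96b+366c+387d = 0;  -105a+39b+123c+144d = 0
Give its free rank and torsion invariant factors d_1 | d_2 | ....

Answer: M ≅ ℤ/3 ⊕ ℤ/3 ⊕ ℤ/9 ⊕ ℤ/9

Derivation:
rank_ℚ(R)=4; free=4−4=0
SNF(R) diag = [3, 3, 9, 9] → torsion [3, 3, 9, 9]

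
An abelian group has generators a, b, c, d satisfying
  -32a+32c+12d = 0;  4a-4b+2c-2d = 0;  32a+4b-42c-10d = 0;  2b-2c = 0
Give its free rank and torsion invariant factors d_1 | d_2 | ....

rank_ℚ(R)=4; free=4−4=0
SNF(R) diag = [2, 2, 4, 4] → torsion [2, 2, 4, 4]

Answer: M ≅ ℤ/2 ⊕ ℤ/2 ⊕ ℤ/4 ⊕ ℤ/4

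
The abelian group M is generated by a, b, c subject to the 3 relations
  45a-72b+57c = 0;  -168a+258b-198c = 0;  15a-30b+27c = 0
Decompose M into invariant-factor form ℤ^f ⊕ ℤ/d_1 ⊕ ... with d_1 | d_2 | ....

Answer: M ≅ ℤ/3 ⊕ ℤ/6 ⊕ ℤ/6

Derivation:
rank_ℚ(R)=3; free=3−3=0
SNF(R) diag = [3, 6, 6] → torsion [3, 6, 6]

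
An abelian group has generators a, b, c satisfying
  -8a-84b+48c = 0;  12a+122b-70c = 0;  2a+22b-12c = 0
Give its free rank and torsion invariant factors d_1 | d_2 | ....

Answer: M ≅ ℤ/2 ⊕ ℤ/2 ⊕ ℤ/4

Derivation:
rank_ℚ(R)=3; free=3−3=0
SNF(R) diag = [2, 2, 4] → torsion [2, 2, 4]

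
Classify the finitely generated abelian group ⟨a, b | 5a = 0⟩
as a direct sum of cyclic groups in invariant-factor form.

rank_ℚ(R)=1; free=2−1=1
SNF(R) diag = [5] → torsion [5]

Answer: M ≅ ℤ^1 ⊕ ℤ/5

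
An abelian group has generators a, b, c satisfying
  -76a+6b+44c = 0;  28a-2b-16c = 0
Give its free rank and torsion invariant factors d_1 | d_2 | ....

Answer: M ≅ ℤ^1 ⊕ ℤ/2 ⊕ ℤ/4

Derivation:
rank_ℚ(R)=2; free=3−2=1
SNF(R) diag = [2, 4] → torsion [2, 4]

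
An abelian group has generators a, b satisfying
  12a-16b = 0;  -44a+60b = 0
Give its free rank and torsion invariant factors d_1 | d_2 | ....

Answer: M ≅ ℤ/4 ⊕ ℤ/4

Derivation:
rank_ℚ(R)=2; free=2−2=0
SNF(R) diag = [4, 4] → torsion [4, 4]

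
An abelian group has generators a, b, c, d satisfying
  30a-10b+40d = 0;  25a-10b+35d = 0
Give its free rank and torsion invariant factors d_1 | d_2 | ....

Answer: M ≅ ℤ^2 ⊕ ℤ/5 ⊕ ℤ/10

Derivation:
rank_ℚ(R)=2; free=4−2=2
SNF(R) diag = [5, 10] → torsion [5, 10]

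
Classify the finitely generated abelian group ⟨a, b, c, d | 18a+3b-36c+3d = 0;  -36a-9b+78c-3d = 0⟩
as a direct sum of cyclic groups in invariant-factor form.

Answer: M ≅ ℤ^2 ⊕ ℤ/3 ⊕ ℤ/6

Derivation:
rank_ℚ(R)=2; free=4−2=2
SNF(R) diag = [3, 6] → torsion [3, 6]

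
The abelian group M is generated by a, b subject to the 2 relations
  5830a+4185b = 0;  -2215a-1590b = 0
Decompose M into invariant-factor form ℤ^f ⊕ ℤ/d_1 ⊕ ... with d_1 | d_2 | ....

Answer: M ≅ ℤ/5 ⊕ ℤ/15

Derivation:
rank_ℚ(R)=2; free=2−2=0
SNF(R) diag = [5, 15] → torsion [5, 15]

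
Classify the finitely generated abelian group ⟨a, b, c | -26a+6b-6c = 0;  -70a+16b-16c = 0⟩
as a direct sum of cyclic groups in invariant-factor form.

Answer: M ≅ ℤ^1 ⊕ ℤ/2 ⊕ ℤ/2

Derivation:
rank_ℚ(R)=2; free=3−2=1
SNF(R) diag = [2, 2] → torsion [2, 2]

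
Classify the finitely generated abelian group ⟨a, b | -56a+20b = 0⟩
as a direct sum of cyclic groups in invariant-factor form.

rank_ℚ(R)=1; free=2−1=1
SNF(R) diag = [4] → torsion [4]

Answer: M ≅ ℤ^1 ⊕ ℤ/4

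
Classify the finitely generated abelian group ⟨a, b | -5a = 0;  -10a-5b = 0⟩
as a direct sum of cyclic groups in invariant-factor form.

Answer: M ≅ ℤ/5 ⊕ ℤ/5

Derivation:
rank_ℚ(R)=2; free=2−2=0
SNF(R) diag = [5, 5] → torsion [5, 5]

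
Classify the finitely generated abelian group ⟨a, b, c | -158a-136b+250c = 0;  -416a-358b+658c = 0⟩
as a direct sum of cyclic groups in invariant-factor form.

Answer: M ≅ ℤ^1 ⊕ ℤ/2 ⊕ ℤ/6

Derivation:
rank_ℚ(R)=2; free=3−2=1
SNF(R) diag = [2, 6] → torsion [2, 6]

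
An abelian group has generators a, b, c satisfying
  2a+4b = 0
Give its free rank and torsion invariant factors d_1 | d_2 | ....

Answer: M ≅ ℤ^2 ⊕ ℤ/2

Derivation:
rank_ℚ(R)=1; free=3−1=2
SNF(R) diag = [2] → torsion [2]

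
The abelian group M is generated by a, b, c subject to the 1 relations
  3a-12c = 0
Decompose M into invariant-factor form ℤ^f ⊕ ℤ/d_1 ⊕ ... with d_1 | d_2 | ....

rank_ℚ(R)=1; free=3−1=2
SNF(R) diag = [3] → torsion [3]

Answer: M ≅ ℤ^2 ⊕ ℤ/3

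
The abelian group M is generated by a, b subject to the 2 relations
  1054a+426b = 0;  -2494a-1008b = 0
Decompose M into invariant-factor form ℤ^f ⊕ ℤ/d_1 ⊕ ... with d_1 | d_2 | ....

Answer: M ≅ ℤ/2 ⊕ ℤ/6

Derivation:
rank_ℚ(R)=2; free=2−2=0
SNF(R) diag = [2, 6] → torsion [2, 6]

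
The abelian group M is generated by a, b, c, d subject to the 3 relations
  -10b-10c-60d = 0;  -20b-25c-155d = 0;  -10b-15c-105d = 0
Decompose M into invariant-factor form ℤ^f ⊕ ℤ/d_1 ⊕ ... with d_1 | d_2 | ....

Answer: M ≅ ℤ^1 ⊕ ℤ/5 ⊕ ℤ/10 ⊕ ℤ/10

Derivation:
rank_ℚ(R)=3; free=4−3=1
SNF(R) diag = [5, 10, 10] → torsion [5, 10, 10]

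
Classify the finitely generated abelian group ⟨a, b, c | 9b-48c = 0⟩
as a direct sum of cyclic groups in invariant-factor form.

rank_ℚ(R)=1; free=3−1=2
SNF(R) diag = [3] → torsion [3]

Answer: M ≅ ℤ^2 ⊕ ℤ/3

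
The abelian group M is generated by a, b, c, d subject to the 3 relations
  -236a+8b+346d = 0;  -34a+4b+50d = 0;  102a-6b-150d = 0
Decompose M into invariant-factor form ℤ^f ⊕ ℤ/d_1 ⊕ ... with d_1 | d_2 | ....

rank_ℚ(R)=3; free=4−3=1
SNF(R) diag = [2, 6, 18] → torsion [2, 6, 18]

Answer: M ≅ ℤ^1 ⊕ ℤ/2 ⊕ ℤ/6 ⊕ ℤ/18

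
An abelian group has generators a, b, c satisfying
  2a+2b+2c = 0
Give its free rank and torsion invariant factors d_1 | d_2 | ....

rank_ℚ(R)=1; free=3−1=2
SNF(R) diag = [2] → torsion [2]

Answer: M ≅ ℤ^2 ⊕ ℤ/2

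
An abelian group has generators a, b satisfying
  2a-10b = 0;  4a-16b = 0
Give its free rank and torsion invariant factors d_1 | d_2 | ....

rank_ℚ(R)=2; free=2−2=0
SNF(R) diag = [2, 4] → torsion [2, 4]

Answer: M ≅ ℤ/2 ⊕ ℤ/4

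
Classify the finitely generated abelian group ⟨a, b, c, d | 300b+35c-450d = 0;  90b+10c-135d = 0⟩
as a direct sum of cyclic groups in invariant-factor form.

Answer: M ≅ ℤ^2 ⊕ ℤ/5 ⊕ ℤ/15

Derivation:
rank_ℚ(R)=2; free=4−2=2
SNF(R) diag = [5, 15] → torsion [5, 15]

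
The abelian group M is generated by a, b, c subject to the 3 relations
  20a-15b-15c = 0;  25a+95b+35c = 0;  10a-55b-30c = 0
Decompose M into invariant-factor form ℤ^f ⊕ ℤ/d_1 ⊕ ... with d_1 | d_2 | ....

rank_ℚ(R)=3; free=3−3=0
SNF(R) diag = [5, 5, 5] → torsion [5, 5, 5]

Answer: M ≅ ℤ/5 ⊕ ℤ/5 ⊕ ℤ/5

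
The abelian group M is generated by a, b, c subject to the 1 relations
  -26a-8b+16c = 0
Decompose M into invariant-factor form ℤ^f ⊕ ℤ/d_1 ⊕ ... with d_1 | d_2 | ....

rank_ℚ(R)=1; free=3−1=2
SNF(R) diag = [2] → torsion [2]

Answer: M ≅ ℤ^2 ⊕ ℤ/2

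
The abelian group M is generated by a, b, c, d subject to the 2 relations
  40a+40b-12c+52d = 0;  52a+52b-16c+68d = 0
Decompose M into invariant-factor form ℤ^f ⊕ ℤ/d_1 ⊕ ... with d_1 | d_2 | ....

Answer: M ≅ ℤ^2 ⊕ ℤ/4 ⊕ ℤ/4

Derivation:
rank_ℚ(R)=2; free=4−2=2
SNF(R) diag = [4, 4] → torsion [4, 4]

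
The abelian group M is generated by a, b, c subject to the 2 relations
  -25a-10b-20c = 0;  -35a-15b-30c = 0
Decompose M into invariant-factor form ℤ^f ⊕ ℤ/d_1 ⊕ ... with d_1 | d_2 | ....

rank_ℚ(R)=2; free=3−2=1
SNF(R) diag = [5, 5] → torsion [5, 5]

Answer: M ≅ ℤ^1 ⊕ ℤ/5 ⊕ ℤ/5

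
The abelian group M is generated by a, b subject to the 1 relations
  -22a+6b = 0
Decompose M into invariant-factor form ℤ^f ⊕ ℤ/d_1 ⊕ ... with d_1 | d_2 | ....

Answer: M ≅ ℤ^1 ⊕ ℤ/2

Derivation:
rank_ℚ(R)=1; free=2−1=1
SNF(R) diag = [2] → torsion [2]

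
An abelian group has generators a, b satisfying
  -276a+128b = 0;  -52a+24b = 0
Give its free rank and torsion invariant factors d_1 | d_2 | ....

rank_ℚ(R)=2; free=2−2=0
SNF(R) diag = [4, 8] → torsion [4, 8]

Answer: M ≅ ℤ/4 ⊕ ℤ/8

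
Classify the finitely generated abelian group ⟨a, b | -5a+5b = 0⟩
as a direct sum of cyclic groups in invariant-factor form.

Answer: M ≅ ℤ^1 ⊕ ℤ/5

Derivation:
rank_ℚ(R)=1; free=2−1=1
SNF(R) diag = [5] → torsion [5]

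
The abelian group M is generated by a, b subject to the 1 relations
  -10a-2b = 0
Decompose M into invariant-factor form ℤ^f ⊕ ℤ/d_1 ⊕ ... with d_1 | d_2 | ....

Answer: M ≅ ℤ^1 ⊕ ℤ/2

Derivation:
rank_ℚ(R)=1; free=2−1=1
SNF(R) diag = [2] → torsion [2]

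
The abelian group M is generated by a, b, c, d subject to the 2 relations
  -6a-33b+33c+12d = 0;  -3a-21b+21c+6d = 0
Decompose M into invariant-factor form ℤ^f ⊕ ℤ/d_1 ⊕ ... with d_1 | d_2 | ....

rank_ℚ(R)=2; free=4−2=2
SNF(R) diag = [3, 9] → torsion [3, 9]

Answer: M ≅ ℤ^2 ⊕ ℤ/3 ⊕ ℤ/9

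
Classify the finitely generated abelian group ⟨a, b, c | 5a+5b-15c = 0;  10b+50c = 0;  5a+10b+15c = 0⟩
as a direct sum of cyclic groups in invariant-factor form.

rank_ℚ(R)=3; free=3−3=0
SNF(R) diag = [5, 5, 10] → torsion [5, 5, 10]

Answer: M ≅ ℤ/5 ⊕ ℤ/5 ⊕ ℤ/10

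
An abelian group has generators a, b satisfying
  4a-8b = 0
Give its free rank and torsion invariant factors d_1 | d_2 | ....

Answer: M ≅ ℤ^1 ⊕ ℤ/4

Derivation:
rank_ℚ(R)=1; free=2−1=1
SNF(R) diag = [4] → torsion [4]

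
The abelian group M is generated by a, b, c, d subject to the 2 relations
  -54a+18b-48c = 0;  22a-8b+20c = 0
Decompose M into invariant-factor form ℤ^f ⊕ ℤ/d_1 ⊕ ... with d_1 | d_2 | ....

Answer: M ≅ ℤ^2 ⊕ ℤ/2 ⊕ ℤ/6

Derivation:
rank_ℚ(R)=2; free=4−2=2
SNF(R) diag = [2, 6] → torsion [2, 6]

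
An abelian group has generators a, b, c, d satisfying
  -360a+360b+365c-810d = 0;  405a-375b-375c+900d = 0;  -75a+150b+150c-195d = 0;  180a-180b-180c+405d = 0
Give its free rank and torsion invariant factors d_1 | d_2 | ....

rank_ℚ(R)=4; free=4−4=0
SNF(R) diag = [5, 15, 15, 45] → torsion [5, 15, 15, 45]

Answer: M ≅ ℤ/5 ⊕ ℤ/15 ⊕ ℤ/15 ⊕ ℤ/45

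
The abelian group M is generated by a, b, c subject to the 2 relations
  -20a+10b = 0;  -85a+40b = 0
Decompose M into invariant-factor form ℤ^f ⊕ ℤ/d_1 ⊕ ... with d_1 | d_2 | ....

rank_ℚ(R)=2; free=3−2=1
SNF(R) diag = [5, 10] → torsion [5, 10]

Answer: M ≅ ℤ^1 ⊕ ℤ/5 ⊕ ℤ/10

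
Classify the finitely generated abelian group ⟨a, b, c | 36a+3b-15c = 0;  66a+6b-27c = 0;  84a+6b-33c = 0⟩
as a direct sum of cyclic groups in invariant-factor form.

Answer: M ≅ ℤ/3 ⊕ ℤ/3 ⊕ ℤ/6

Derivation:
rank_ℚ(R)=3; free=3−3=0
SNF(R) diag = [3, 3, 6] → torsion [3, 3, 6]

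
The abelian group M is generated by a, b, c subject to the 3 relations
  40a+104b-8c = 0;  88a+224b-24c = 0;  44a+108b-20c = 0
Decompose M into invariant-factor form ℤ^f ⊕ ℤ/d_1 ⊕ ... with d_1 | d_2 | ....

rank_ℚ(R)=3; free=3−3=0
SNF(R) diag = [4, 8, 16] → torsion [4, 8, 16]

Answer: M ≅ ℤ/4 ⊕ ℤ/8 ⊕ ℤ/16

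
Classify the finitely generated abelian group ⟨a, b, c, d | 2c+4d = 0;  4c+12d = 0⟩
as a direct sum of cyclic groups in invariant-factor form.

Answer: M ≅ ℤ^2 ⊕ ℤ/2 ⊕ ℤ/4

Derivation:
rank_ℚ(R)=2; free=4−2=2
SNF(R) diag = [2, 4] → torsion [2, 4]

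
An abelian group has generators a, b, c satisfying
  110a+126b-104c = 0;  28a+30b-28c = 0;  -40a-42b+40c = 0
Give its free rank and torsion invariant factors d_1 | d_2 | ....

Answer: M ≅ ℤ/2 ⊕ ℤ/6 ⊕ ℤ/12

Derivation:
rank_ℚ(R)=3; free=3−3=0
SNF(R) diag = [2, 6, 12] → torsion [2, 6, 12]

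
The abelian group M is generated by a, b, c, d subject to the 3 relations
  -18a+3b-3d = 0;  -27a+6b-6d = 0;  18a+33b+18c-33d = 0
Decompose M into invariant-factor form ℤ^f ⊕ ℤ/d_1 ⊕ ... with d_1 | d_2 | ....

Answer: M ≅ ℤ^1 ⊕ ℤ/3 ⊕ ℤ/9 ⊕ ℤ/18

Derivation:
rank_ℚ(R)=3; free=4−3=1
SNF(R) diag = [3, 9, 18] → torsion [3, 9, 18]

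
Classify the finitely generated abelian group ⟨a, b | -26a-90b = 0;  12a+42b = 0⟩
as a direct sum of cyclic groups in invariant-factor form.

Answer: M ≅ ℤ/2 ⊕ ℤ/6

Derivation:
rank_ℚ(R)=2; free=2−2=0
SNF(R) diag = [2, 6] → torsion [2, 6]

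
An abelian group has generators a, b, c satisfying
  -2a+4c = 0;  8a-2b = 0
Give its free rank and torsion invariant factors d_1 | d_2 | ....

Answer: M ≅ ℤ^1 ⊕ ℤ/2 ⊕ ℤ/2

Derivation:
rank_ℚ(R)=2; free=3−2=1
SNF(R) diag = [2, 2] → torsion [2, 2]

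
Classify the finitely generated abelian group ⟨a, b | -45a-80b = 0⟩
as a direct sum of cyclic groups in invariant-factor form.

Answer: M ≅ ℤ^1 ⊕ ℤ/5

Derivation:
rank_ℚ(R)=1; free=2−1=1
SNF(R) diag = [5] → torsion [5]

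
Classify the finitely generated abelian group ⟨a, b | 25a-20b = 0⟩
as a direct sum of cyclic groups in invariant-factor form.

Answer: M ≅ ℤ^1 ⊕ ℤ/5

Derivation:
rank_ℚ(R)=1; free=2−1=1
SNF(R) diag = [5] → torsion [5]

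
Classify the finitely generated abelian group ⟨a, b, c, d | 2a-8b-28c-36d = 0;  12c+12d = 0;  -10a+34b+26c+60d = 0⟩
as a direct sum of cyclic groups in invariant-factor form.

rank_ℚ(R)=3; free=4−3=1
SNF(R) diag = [2, 6, 12] → torsion [2, 6, 12]

Answer: M ≅ ℤ^1 ⊕ ℤ/2 ⊕ ℤ/6 ⊕ ℤ/12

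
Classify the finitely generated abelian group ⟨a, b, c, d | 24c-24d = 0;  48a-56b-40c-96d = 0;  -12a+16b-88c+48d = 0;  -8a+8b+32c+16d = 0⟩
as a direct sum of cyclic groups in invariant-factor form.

Answer: M ≅ ℤ/4 ⊕ ℤ/8 ⊕ ℤ/24 ⊕ ℤ/72

Derivation:
rank_ℚ(R)=4; free=4−4=0
SNF(R) diag = [4, 8, 24, 72] → torsion [4, 8, 24, 72]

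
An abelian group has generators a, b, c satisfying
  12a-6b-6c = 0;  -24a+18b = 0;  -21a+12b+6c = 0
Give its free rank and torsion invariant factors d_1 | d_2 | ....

Answer: M ≅ ℤ/3 ⊕ ℤ/6 ⊕ ℤ/6

Derivation:
rank_ℚ(R)=3; free=3−3=0
SNF(R) diag = [3, 6, 6] → torsion [3, 6, 6]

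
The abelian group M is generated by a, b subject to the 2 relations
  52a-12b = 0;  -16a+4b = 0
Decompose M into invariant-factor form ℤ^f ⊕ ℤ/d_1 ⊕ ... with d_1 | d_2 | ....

Answer: M ≅ ℤ/4 ⊕ ℤ/4

Derivation:
rank_ℚ(R)=2; free=2−2=0
SNF(R) diag = [4, 4] → torsion [4, 4]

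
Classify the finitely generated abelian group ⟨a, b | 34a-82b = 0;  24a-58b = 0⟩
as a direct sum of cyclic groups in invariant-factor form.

rank_ℚ(R)=2; free=2−2=0
SNF(R) diag = [2, 2] → torsion [2, 2]

Answer: M ≅ ℤ/2 ⊕ ℤ/2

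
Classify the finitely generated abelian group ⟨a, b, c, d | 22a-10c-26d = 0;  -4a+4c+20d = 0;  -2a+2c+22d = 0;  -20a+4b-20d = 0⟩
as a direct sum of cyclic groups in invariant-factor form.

Answer: M ≅ ℤ/2 ⊕ ℤ/4 ⊕ ℤ/12 ⊕ ℤ/24

Derivation:
rank_ℚ(R)=4; free=4−4=0
SNF(R) diag = [2, 4, 12, 24] → torsion [2, 4, 12, 24]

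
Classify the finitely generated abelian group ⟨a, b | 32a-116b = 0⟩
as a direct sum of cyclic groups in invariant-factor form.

rank_ℚ(R)=1; free=2−1=1
SNF(R) diag = [4] → torsion [4]

Answer: M ≅ ℤ^1 ⊕ ℤ/4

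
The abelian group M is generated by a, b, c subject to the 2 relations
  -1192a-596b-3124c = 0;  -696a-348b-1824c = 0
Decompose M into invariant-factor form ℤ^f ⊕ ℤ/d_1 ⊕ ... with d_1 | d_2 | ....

rank_ℚ(R)=2; free=3−2=1
SNF(R) diag = [4, 12] → torsion [4, 12]

Answer: M ≅ ℤ^1 ⊕ ℤ/4 ⊕ ℤ/12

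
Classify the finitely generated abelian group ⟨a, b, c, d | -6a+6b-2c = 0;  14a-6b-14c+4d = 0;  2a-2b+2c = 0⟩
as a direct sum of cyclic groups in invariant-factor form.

rank_ℚ(R)=3; free=4−3=1
SNF(R) diag = [2, 4, 4] → torsion [2, 4, 4]

Answer: M ≅ ℤ^1 ⊕ ℤ/2 ⊕ ℤ/4 ⊕ ℤ/4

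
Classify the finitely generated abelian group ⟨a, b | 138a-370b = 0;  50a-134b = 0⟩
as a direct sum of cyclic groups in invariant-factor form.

rank_ℚ(R)=2; free=2−2=0
SNF(R) diag = [2, 4] → torsion [2, 4]

Answer: M ≅ ℤ/2 ⊕ ℤ/4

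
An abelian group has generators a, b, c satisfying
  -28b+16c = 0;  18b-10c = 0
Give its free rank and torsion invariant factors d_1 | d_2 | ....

rank_ℚ(R)=2; free=3−2=1
SNF(R) diag = [2, 4] → torsion [2, 4]

Answer: M ≅ ℤ^1 ⊕ ℤ/2 ⊕ ℤ/4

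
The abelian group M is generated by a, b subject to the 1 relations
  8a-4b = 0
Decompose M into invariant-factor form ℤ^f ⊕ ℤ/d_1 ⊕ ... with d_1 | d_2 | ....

Answer: M ≅ ℤ^1 ⊕ ℤ/4

Derivation:
rank_ℚ(R)=1; free=2−1=1
SNF(R) diag = [4] → torsion [4]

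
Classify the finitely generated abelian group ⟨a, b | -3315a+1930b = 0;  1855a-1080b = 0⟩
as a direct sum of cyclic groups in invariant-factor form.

Answer: M ≅ ℤ/5 ⊕ ℤ/10

Derivation:
rank_ℚ(R)=2; free=2−2=0
SNF(R) diag = [5, 10] → torsion [5, 10]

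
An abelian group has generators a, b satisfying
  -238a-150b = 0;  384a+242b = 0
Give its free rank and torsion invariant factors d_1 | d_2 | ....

rank_ℚ(R)=2; free=2−2=0
SNF(R) diag = [2, 2] → torsion [2, 2]

Answer: M ≅ ℤ/2 ⊕ ℤ/2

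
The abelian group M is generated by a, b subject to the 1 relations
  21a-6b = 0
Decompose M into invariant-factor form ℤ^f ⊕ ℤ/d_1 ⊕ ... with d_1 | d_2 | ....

rank_ℚ(R)=1; free=2−1=1
SNF(R) diag = [3] → torsion [3]

Answer: M ≅ ℤ^1 ⊕ ℤ/3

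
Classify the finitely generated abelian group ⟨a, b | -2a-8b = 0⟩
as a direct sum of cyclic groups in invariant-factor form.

rank_ℚ(R)=1; free=2−1=1
SNF(R) diag = [2] → torsion [2]

Answer: M ≅ ℤ^1 ⊕ ℤ/2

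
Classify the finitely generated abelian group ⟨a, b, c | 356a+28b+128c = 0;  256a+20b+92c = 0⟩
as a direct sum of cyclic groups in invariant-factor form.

Answer: M ≅ ℤ^1 ⊕ ℤ/4 ⊕ ℤ/4

Derivation:
rank_ℚ(R)=2; free=3−2=1
SNF(R) diag = [4, 4] → torsion [4, 4]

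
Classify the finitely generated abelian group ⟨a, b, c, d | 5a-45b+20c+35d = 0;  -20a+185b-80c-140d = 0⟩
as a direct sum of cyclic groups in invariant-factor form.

rank_ℚ(R)=2; free=4−2=2
SNF(R) diag = [5, 5] → torsion [5, 5]

Answer: M ≅ ℤ^2 ⊕ ℤ/5 ⊕ ℤ/5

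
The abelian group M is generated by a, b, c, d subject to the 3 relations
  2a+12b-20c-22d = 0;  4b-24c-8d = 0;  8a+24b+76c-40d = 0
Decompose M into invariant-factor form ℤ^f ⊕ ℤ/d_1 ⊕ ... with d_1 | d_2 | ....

Answer: M ≅ ℤ^1 ⊕ ℤ/2 ⊕ ℤ/4 ⊕ ℤ/12

Derivation:
rank_ℚ(R)=3; free=4−3=1
SNF(R) diag = [2, 4, 12] → torsion [2, 4, 12]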